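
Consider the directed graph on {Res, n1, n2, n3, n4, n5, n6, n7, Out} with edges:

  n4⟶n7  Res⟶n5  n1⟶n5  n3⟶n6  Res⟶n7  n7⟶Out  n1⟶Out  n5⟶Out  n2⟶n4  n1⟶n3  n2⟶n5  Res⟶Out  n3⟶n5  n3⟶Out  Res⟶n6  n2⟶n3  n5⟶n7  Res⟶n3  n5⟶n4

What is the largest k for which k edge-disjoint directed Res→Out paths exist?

4

Assign every edge capacity 1; by Menger, the answer equals the max flow.
Path Res→Out (+1); total 1.
Path Res→n3→Out (+1); total 2.
Path Res→n5→Out (+1); total 3.
Path Res→n7→Out (+1); total 4.
No residual Res→Out path; max flow = 4.
Certifying cut of size 4: {Res→Out, Res→n3, Res→n5, Res→n7}.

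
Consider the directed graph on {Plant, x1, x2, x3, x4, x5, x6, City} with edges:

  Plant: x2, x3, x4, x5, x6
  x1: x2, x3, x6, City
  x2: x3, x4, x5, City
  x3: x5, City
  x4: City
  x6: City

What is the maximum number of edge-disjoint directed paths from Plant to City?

4

Assign every edge capacity 1; by Menger, the answer equals the max flow.
Path Plant→x2→City (+1); total 1.
Path Plant→x3→City (+1); total 2.
Path Plant→x4→City (+1); total 3.
Path Plant→x6→City (+1); total 4.
No residual Plant→City path; max flow = 4.
Certifying cut of size 4: {Plant→x2, Plant→x3, Plant→x4, Plant→x6}.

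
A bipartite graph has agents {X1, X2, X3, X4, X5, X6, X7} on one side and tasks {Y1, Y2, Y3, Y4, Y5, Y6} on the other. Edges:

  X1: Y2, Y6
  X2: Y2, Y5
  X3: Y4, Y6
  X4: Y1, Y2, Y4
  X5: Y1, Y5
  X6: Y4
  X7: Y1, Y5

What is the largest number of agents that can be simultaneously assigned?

5

Unit-capacity flow: source→left, listed edges, right→sink; max matching = max flow.
Augmenting path X1→Y2 (+1); matched 1.
Augmenting path X2→Y5 (+1); matched 2.
Augmenting path X3→Y4 (+1); matched 3.
Augmenting path X4→Y1 (+1); matched 4.
Augmenting path X6→Y4→X3→Y6 (+1); matched 5.
No augmenting path remains; maximum matching = 5.
König certificate: {Y1, Y2, Y4, Y5, Y6} is a vertex cover of size 5 (every listed pair touches it), so no matching can be larger.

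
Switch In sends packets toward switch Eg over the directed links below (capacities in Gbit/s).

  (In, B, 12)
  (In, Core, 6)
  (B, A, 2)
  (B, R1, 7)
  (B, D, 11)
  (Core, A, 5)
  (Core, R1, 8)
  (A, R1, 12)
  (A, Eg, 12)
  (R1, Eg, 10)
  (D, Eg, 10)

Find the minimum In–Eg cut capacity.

18

Augment In→B→A→Eg: bottleneck 2, flow now 2.
Augment In→B→R1→Eg: bottleneck 7, flow now 9.
Augment In→B→D→Eg: bottleneck 3, flow now 12.
Augment In→Core→A→Eg: bottleneck 5, flow now 17.
Augment In→Core→R1→Eg: bottleneck 1, flow now 18.
No augmenting path remains; maximum flow = 18.
By max-flow min-cut, the minimum cut capacity equals the max flow.
In the residual graph, reachable from In: {In}.
Min-cut edges: In→B (12), In→Core (6); capacity 12 + 6 = 18.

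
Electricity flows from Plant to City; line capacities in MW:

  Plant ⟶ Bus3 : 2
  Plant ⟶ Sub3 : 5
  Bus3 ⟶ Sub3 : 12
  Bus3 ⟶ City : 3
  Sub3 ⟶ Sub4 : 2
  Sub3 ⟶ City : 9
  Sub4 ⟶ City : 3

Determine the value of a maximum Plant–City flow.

7

Augment Plant→Bus3→City: bottleneck 2, flow now 2.
Augment Plant→Sub3→City: bottleneck 5, flow now 7.
No augmenting path remains; maximum flow = 7.
In the residual graph, reachable from Plant: {Plant}.
Min-cut edges: Plant→Bus3 (2), Plant→Sub3 (5); capacity 2 + 5 = 7.
This cut is saturated, so no flow can exceed 7.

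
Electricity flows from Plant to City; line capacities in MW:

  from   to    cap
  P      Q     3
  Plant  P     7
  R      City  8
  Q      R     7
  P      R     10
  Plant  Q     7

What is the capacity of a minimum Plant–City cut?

8

Augment Plant→P→R→City: bottleneck 7, flow now 7.
Augment Plant→Q→R→City: bottleneck 1, flow now 8.
No augmenting path remains; maximum flow = 8.
By max-flow min-cut, the minimum cut capacity equals the max flow.
In the residual graph, reachable from Plant: {Plant, P, Q, R}.
Min-cut edges: R→City (8); capacity 8 = 8.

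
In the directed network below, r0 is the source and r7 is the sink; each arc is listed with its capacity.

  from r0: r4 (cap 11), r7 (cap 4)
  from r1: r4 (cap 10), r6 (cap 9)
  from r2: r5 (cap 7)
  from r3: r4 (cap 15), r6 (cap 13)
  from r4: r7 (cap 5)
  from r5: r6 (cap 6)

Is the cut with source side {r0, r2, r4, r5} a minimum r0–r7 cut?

Given cut capacity: 4 + 5 + 6 = 15.
Augment r0→r7: bottleneck 4, flow now 4.
Augment r0→r4→r7: bottleneck 5, flow now 9.
No augmenting path remains; maximum flow = 9.
In the residual graph, reachable from r0: {r0, r4}.
Min-cut edges: r0→r7 (4), r4→r7 (5); capacity 4 + 5 = 9.
Cut capacity 15 exceeds the max flow 9, so it is not minimum.

No — its capacity is 15, but the minimum cut has capacity 9.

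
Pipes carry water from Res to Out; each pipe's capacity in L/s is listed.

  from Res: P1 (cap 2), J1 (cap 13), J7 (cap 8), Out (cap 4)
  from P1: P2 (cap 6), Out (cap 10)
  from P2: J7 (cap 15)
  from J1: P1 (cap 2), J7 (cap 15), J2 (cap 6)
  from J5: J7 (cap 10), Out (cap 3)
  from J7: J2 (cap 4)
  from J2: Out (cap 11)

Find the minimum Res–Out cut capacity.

Augment Res→Out: bottleneck 4, flow now 4.
Augment Res→P1→Out: bottleneck 2, flow now 6.
Augment Res→J1→P1→Out: bottleneck 2, flow now 8.
Augment Res→J1→J2→Out: bottleneck 6, flow now 14.
Augment Res→J7→J2→Out: bottleneck 4, flow now 18.
No augmenting path remains; maximum flow = 18.
By max-flow min-cut, the minimum cut capacity equals the max flow.
In the residual graph, reachable from Res: {Res, J1, J7}.
Min-cut edges: Res→P1 (2), Res→Out (4), J1→P1 (2), J1→J2 (6), J7→J2 (4); capacity 2 + 4 + 2 + 6 + 4 = 18.

18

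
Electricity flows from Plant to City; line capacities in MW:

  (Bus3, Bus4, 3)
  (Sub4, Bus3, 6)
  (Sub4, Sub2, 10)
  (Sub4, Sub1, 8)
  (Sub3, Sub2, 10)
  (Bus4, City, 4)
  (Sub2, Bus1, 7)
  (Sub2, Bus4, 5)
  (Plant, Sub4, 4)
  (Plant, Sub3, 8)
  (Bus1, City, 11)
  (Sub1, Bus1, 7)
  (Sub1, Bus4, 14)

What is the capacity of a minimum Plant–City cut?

12

Augment Plant→Sub4→Sub2→Bus1→City: bottleneck 4, flow now 4.
Augment Plant→Sub3→Sub2→Bus1→City: bottleneck 3, flow now 7.
Augment Plant→Sub3→Sub2→Bus4→City: bottleneck 4, flow now 11.
Augment Plant→Sub3→Sub2→Sub4→Sub1→Bus1→City: bottleneck 1, flow now 12. (uses reverse residual edge)
No augmenting path remains; maximum flow = 12.
By max-flow min-cut, the minimum cut capacity equals the max flow.
In the residual graph, reachable from Plant: {Plant}.
Min-cut edges: Plant→Sub4 (4), Plant→Sub3 (8); capacity 4 + 8 = 12.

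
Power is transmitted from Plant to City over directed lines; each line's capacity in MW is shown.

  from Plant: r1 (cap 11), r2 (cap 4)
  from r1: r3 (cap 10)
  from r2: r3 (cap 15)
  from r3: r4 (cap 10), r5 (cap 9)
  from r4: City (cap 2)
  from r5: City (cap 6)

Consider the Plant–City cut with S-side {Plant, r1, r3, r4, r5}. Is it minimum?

Given cut capacity: 4 + 2 + 6 = 12.
Augment Plant→r1→r3→r4→City: bottleneck 2, flow now 2.
Augment Plant→r1→r3→r5→City: bottleneck 6, flow now 8.
No augmenting path remains; maximum flow = 8.
In the residual graph, reachable from Plant: {Plant, r1, r2, r3, r4, r5}.
Min-cut edges: r4→City (2), r5→City (6); capacity 2 + 6 = 8.
Cut capacity 12 exceeds the max flow 8, so it is not minimum.

No — its capacity is 12, but the minimum cut has capacity 8.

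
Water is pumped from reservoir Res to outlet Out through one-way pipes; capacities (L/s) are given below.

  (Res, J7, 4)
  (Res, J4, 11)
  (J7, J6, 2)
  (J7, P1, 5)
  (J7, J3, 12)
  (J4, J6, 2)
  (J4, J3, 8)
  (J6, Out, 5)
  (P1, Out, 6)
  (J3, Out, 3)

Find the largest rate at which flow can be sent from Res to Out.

Augment Res→J7→J6→Out: bottleneck 2, flow now 2.
Augment Res→J7→P1→Out: bottleneck 2, flow now 4.
Augment Res→J4→J6→Out: bottleneck 2, flow now 6.
Augment Res→J4→J3→Out: bottleneck 3, flow now 9.
No augmenting path remains; maximum flow = 9.
In the residual graph, reachable from Res: {Res, J4, J3}.
Min-cut edges: Res→J7 (4), J4→J6 (2), J3→Out (3); capacity 4 + 2 + 3 = 9.
This cut is saturated, so no flow can exceed 9.

9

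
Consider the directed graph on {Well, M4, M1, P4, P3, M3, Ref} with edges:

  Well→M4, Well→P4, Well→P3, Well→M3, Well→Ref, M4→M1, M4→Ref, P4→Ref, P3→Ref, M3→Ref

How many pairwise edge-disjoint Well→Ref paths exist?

Assign every edge capacity 1; by Menger, the answer equals the max flow.
Path Well→Ref (+1); total 1.
Path Well→M4→Ref (+1); total 2.
Path Well→P4→Ref (+1); total 3.
Path Well→P3→Ref (+1); total 4.
Path Well→M3→Ref (+1); total 5.
No residual Well→Ref path; max flow = 5.
Certifying cut of size 5: {Well→M3, Well→M4, Well→P3, Well→P4, Well→Ref}.

5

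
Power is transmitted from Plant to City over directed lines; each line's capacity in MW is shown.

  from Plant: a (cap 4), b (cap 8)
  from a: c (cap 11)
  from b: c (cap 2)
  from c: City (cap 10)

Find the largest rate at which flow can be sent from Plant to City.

Augment Plant→a→c→City: bottleneck 4, flow now 4.
Augment Plant→b→c→City: bottleneck 2, flow now 6.
No augmenting path remains; maximum flow = 6.
In the residual graph, reachable from Plant: {Plant, b}.
Min-cut edges: Plant→a (4), b→c (2); capacity 4 + 2 = 6.
This cut is saturated, so no flow can exceed 6.

6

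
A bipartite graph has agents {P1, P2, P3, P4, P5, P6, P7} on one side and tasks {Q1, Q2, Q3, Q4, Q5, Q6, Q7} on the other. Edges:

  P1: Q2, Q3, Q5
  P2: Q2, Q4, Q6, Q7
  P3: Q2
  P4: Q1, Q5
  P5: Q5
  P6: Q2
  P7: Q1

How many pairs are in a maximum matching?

5

Unit-capacity flow: source→left, listed edges, right→sink; max matching = max flow.
Augmenting path P1→Q2 (+1); matched 1.
Augmenting path P2→Q4 (+1); matched 2.
Augmenting path P4→Q1 (+1); matched 3.
Augmenting path P5→Q5 (+1); matched 4.
Augmenting path P3→Q2→P1→Q3 (+1); matched 5.
No augmenting path remains; maximum matching = 5.
König certificate: {P1, P2, Q1, Q2, Q5} is a vertex cover of size 5 (every listed pair touches it), so no matching can be larger.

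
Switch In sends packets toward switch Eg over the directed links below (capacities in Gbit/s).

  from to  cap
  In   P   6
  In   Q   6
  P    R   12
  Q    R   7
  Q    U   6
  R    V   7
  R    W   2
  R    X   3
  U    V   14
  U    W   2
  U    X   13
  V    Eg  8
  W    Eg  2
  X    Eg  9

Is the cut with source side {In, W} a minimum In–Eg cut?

No — its capacity is 14, but the minimum cut has capacity 12.

Given cut capacity: 6 + 6 + 2 = 14.
Augment In→P→R→V→Eg: bottleneck 6, flow now 6.
Augment In→Q→R→V→Eg: bottleneck 1, flow now 7.
Augment In→Q→R→W→Eg: bottleneck 2, flow now 9.
Augment In→Q→R→X→Eg: bottleneck 3, flow now 12.
No augmenting path remains; maximum flow = 12.
In the residual graph, reachable from In: {In}.
Min-cut edges: In→P (6), In→Q (6); capacity 6 + 6 = 12.
Cut capacity 14 exceeds the max flow 12, so it is not minimum.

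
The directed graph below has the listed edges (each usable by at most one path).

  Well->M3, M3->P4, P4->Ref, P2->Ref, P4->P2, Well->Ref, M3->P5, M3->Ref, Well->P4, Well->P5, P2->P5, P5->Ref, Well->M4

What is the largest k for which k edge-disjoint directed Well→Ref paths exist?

Assign every edge capacity 1; by Menger, the answer equals the max flow.
Path Well→Ref (+1); total 1.
Path Well→M3→Ref (+1); total 2.
Path Well→P4→Ref (+1); total 3.
Path Well→P5→Ref (+1); total 4.
No residual Well→Ref path; max flow = 4.
Certifying cut of size 4: {Well→M3, Well→P4, Well→P5, Well→Ref}.

4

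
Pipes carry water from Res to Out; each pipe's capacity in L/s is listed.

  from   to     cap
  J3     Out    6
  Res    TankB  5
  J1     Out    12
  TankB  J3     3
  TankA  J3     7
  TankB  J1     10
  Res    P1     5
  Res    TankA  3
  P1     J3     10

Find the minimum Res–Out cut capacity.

11

Augment Res→TankB→J3→Out: bottleneck 3, flow now 3.
Augment Res→TankB→J1→Out: bottleneck 2, flow now 5.
Augment Res→TankA→J3→Out: bottleneck 3, flow now 8.
Augment Res→P1→J3→TankB→J1→Out: bottleneck 3, flow now 11. (uses reverse residual edge)
No augmenting path remains; maximum flow = 11.
By max-flow min-cut, the minimum cut capacity equals the max flow.
In the residual graph, reachable from Res: {Res, TankA, P1, J3}.
Min-cut edges: Res→TankB (5), J3→Out (6); capacity 5 + 6 = 11.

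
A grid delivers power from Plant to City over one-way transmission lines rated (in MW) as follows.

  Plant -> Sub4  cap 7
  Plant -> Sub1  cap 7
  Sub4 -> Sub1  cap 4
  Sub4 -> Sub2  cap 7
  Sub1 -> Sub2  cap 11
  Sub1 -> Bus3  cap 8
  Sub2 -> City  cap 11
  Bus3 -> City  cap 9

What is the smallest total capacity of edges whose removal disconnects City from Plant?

14

Augment Plant→Sub4→Sub2→City: bottleneck 7, flow now 7.
Augment Plant→Sub1→Sub2→City: bottleneck 4, flow now 11.
Augment Plant→Sub1→Bus3→City: bottleneck 3, flow now 14.
No augmenting path remains; maximum flow = 14.
By max-flow min-cut, the minimum cut capacity equals the max flow.
In the residual graph, reachable from Plant: {Plant}.
Min-cut edges: Plant→Sub4 (7), Plant→Sub1 (7); capacity 7 + 7 = 14.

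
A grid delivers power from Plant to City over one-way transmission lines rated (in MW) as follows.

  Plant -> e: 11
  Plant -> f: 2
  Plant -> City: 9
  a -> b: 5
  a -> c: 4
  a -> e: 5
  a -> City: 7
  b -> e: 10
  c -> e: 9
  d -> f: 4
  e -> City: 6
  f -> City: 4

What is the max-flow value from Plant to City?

17

Augment Plant→City: bottleneck 9, flow now 9.
Augment Plant→e→City: bottleneck 6, flow now 15.
Augment Plant→f→City: bottleneck 2, flow now 17.
No augmenting path remains; maximum flow = 17.
In the residual graph, reachable from Plant: {Plant, e}.
Min-cut edges: Plant→f (2), Plant→City (9), e→City (6); capacity 2 + 9 + 6 = 17.
This cut is saturated, so no flow can exceed 17.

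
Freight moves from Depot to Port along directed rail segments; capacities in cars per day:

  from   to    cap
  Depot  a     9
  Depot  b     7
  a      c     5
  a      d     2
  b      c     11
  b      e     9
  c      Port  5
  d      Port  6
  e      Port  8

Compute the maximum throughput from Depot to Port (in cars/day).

Augment Depot→a→c→Port: bottleneck 5, flow now 5.
Augment Depot→a→d→Port: bottleneck 2, flow now 7.
Augment Depot→b→e→Port: bottleneck 7, flow now 14.
No augmenting path remains; maximum flow = 14.
In the residual graph, reachable from Depot: {Depot, a}.
Min-cut edges: Depot→b (7), a→c (5), a→d (2); capacity 7 + 5 + 2 = 14.
This cut is saturated, so no flow can exceed 14.

14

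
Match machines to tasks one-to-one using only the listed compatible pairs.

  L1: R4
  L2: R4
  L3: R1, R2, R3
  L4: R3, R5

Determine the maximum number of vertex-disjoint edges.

Unit-capacity flow: source→left, listed edges, right→sink; max matching = max flow.
Augmenting path L1→R4 (+1); matched 1.
Augmenting path L3→R1 (+1); matched 2.
Augmenting path L4→R3 (+1); matched 3.
No augmenting path remains; maximum matching = 3.
König certificate: {L3, L4, R4} is a vertex cover of size 3 (every listed pair touches it), so no matching can be larger.

3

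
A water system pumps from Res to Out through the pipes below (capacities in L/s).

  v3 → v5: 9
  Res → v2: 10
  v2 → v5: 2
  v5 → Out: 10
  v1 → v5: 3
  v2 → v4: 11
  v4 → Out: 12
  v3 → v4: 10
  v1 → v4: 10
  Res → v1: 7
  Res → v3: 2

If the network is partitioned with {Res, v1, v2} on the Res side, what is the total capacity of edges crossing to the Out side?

28

Edges leaving {Res, v1, v2}: Res→v3 (2), v1→v4 (10), v1→v5 (3), v2→v4 (11), v2→v5 (2).
Cut capacity = 2 + 10 + 3 + 11 + 2 = 28.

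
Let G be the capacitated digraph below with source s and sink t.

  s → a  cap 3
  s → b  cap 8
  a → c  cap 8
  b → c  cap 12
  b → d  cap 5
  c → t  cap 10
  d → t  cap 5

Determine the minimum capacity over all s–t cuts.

11

Augment s→a→c→t: bottleneck 3, flow now 3.
Augment s→b→c→t: bottleneck 7, flow now 10.
Augment s→b→d→t: bottleneck 1, flow now 11.
No augmenting path remains; maximum flow = 11.
By max-flow min-cut, the minimum cut capacity equals the max flow.
In the residual graph, reachable from s: {s}.
Min-cut edges: s→a (3), s→b (8); capacity 3 + 8 = 11.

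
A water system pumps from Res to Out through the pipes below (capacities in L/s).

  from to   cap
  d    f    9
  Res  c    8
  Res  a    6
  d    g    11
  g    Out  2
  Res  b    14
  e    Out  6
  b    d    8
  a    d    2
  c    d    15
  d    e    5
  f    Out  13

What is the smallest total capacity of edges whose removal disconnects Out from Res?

Augment Res→a→d→e→Out: bottleneck 2, flow now 2.
Augment Res→b→d→e→Out: bottleneck 3, flow now 5.
Augment Res→b→d→f→Out: bottleneck 5, flow now 10.
Augment Res→c→d→f→Out: bottleneck 4, flow now 14.
Augment Res→c→d→g→Out: bottleneck 2, flow now 16.
No augmenting path remains; maximum flow = 16.
By max-flow min-cut, the minimum cut capacity equals the max flow.
In the residual graph, reachable from Res: {Res, a, b, c, d, g}.
Min-cut edges: d→e (5), d→f (9), g→Out (2); capacity 5 + 9 + 2 = 16.

16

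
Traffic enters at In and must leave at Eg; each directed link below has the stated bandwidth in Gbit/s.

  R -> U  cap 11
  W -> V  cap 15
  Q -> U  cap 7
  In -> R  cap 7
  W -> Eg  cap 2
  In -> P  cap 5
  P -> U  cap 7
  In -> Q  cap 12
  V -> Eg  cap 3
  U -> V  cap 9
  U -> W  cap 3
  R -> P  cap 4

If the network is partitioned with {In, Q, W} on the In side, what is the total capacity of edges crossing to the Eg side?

36

Edges leaving {In, Q, W}: In→P (5), In→R (7), Q→U (7), W→V (15), W→Eg (2).
Cut capacity = 5 + 7 + 7 + 15 + 2 = 36.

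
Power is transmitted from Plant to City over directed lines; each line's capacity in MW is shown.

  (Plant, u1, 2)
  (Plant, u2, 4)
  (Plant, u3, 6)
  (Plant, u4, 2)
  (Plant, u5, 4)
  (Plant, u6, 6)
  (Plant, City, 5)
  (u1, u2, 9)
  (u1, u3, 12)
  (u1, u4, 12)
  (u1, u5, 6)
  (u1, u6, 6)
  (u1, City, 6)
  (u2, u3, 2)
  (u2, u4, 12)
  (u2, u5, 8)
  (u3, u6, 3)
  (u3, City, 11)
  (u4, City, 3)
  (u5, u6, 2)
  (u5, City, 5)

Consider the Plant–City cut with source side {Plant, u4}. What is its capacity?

30

Edges leaving {Plant, u4}: Plant→u1 (2), Plant→u2 (4), Plant→u3 (6), Plant→u5 (4), Plant→u6 (6), Plant→City (5), u4→City (3).
Cut capacity = 2 + 4 + 6 + 4 + 6 + 5 + 3 = 30.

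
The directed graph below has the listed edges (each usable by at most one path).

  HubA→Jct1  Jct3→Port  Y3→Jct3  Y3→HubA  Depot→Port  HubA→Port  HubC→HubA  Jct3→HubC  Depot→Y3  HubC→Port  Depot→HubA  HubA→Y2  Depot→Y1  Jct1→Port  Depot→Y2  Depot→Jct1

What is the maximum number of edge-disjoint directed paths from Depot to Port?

Assign every edge capacity 1; by Menger, the answer equals the max flow.
Path Depot→Port (+1); total 1.
Path Depot→Jct1→Port (+1); total 2.
Path Depot→HubA→Port (+1); total 3.
Path Depot→Y3→Jct3→Port (+1); total 4.
No residual Depot→Port path; max flow = 4.
Certifying cut of size 4: {Depot→HubA, Depot→Jct1, Depot→Port, Depot→Y3}.

4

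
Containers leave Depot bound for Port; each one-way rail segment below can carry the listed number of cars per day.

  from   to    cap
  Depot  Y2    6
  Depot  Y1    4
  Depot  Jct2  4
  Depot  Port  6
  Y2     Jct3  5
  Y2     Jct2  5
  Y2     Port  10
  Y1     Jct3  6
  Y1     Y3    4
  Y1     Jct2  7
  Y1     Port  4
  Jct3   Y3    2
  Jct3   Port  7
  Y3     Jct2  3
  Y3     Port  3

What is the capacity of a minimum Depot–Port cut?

16

Augment Depot→Port: bottleneck 6, flow now 6.
Augment Depot→Y2→Port: bottleneck 6, flow now 12.
Augment Depot→Y1→Port: bottleneck 4, flow now 16.
No augmenting path remains; maximum flow = 16.
By max-flow min-cut, the minimum cut capacity equals the max flow.
In the residual graph, reachable from Depot: {Depot, Jct2}.
Min-cut edges: Depot→Y2 (6), Depot→Y1 (4), Depot→Port (6); capacity 6 + 4 + 6 = 16.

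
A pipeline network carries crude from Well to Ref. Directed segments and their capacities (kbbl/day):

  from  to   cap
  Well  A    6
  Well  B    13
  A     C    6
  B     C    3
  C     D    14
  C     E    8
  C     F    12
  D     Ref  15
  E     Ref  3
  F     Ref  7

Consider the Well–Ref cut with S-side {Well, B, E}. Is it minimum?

Given cut capacity: 6 + 3 + 3 = 12.
Augment Well→A→C→D→Ref: bottleneck 6, flow now 6.
Augment Well→B→C→D→Ref: bottleneck 3, flow now 9.
No augmenting path remains; maximum flow = 9.
In the residual graph, reachable from Well: {Well, B}.
Min-cut edges: Well→A (6), B→C (3); capacity 6 + 3 = 9.
Cut capacity 12 exceeds the max flow 9, so it is not minimum.

No — its capacity is 12, but the minimum cut has capacity 9.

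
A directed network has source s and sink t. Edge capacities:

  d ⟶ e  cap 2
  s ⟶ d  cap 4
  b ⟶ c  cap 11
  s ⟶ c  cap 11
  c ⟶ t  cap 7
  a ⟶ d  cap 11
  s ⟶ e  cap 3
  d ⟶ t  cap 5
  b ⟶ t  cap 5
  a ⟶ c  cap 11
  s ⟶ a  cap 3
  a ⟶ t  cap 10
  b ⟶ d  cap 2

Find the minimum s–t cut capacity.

Augment s→a→t: bottleneck 3, flow now 3.
Augment s→c→t: bottleneck 7, flow now 10.
Augment s→d→t: bottleneck 4, flow now 14.
No augmenting path remains; maximum flow = 14.
By max-flow min-cut, the minimum cut capacity equals the max flow.
In the residual graph, reachable from s: {s, c, e}.
Min-cut edges: s→a (3), s→d (4), c→t (7); capacity 3 + 4 + 7 = 14.

14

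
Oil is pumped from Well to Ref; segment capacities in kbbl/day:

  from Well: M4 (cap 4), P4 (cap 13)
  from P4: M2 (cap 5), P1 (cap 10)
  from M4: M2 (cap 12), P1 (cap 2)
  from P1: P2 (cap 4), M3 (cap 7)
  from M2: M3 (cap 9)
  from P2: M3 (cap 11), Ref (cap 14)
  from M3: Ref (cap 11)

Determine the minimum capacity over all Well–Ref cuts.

Augment Well→P4→P1→P2→Ref: bottleneck 4, flow now 4.
Augment Well→P4→P1→M3→Ref: bottleneck 6, flow now 10.
Augment Well→P4→M2→M3→Ref: bottleneck 3, flow now 13.
Augment Well→M4→P1→M3→Ref: bottleneck 1, flow now 14.
Augment Well→M4→M2→M3→Ref: bottleneck 1, flow now 15.
No augmenting path remains; maximum flow = 15.
By max-flow min-cut, the minimum cut capacity equals the max flow.
In the residual graph, reachable from Well: {Well, P4, M4, P1, M2, M3}.
Min-cut edges: P1→P2 (4), M3→Ref (11); capacity 4 + 11 = 15.

15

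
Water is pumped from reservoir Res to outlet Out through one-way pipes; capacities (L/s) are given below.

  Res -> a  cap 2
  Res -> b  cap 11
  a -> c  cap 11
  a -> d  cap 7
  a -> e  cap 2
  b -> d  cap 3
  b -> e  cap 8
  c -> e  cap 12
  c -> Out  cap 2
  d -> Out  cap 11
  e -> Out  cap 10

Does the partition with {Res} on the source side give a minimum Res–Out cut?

Given cut capacity: 2 + 11 = 13.
Augment Res→a→c→Out: bottleneck 2, flow now 2.
Augment Res→b→d→Out: bottleneck 3, flow now 5.
Augment Res→b→e→Out: bottleneck 8, flow now 13.
No augmenting path remains; maximum flow = 13.
Cut capacity 13 equals the max flow, so it is a minimum cut.

Yes — it is a minimum cut (capacity 13).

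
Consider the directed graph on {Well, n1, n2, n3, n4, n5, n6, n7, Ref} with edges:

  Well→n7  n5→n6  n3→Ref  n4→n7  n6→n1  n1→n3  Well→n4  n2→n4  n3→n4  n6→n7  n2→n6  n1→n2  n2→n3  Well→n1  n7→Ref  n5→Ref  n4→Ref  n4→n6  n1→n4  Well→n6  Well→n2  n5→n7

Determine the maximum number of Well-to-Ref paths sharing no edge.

Assign every edge capacity 1; by Menger, the answer equals the max flow.
Path Well→n4→Ref (+1); total 1.
Path Well→n7→Ref (+1); total 2.
Path Well→n1→n3→Ref (+1); total 3.
No residual Well→Ref path; max flow = 3.
Certifying cut of size 3: {n3→Ref, n4→Ref, n7→Ref}.

3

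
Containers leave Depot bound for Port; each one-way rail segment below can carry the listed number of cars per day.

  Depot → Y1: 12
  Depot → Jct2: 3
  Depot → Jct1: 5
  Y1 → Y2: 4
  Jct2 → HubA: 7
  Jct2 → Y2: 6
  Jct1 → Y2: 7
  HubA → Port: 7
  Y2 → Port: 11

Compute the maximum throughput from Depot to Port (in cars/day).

12

Augment Depot→Y1→Y2→Port: bottleneck 4, flow now 4.
Augment Depot→Jct2→HubA→Port: bottleneck 3, flow now 7.
Augment Depot→Jct1→Y2→Port: bottleneck 5, flow now 12.
No augmenting path remains; maximum flow = 12.
In the residual graph, reachable from Depot: {Depot, Y1}.
Min-cut edges: Depot→Jct2 (3), Depot→Jct1 (5), Y1→Y2 (4); capacity 3 + 5 + 4 = 12.
This cut is saturated, so no flow can exceed 12.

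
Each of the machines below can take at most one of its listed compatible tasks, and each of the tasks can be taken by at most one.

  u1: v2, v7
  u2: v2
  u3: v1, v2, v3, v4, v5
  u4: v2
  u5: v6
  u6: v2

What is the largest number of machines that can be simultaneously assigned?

Unit-capacity flow: source→left, listed edges, right→sink; max matching = max flow.
Augmenting path u1→v2 (+1); matched 1.
Augmenting path u3→v1 (+1); matched 2.
Augmenting path u5→v6 (+1); matched 3.
Augmenting path u2→v2→u1→v7 (+1); matched 4.
No augmenting path remains; maximum matching = 4.
König certificate: {u1, u3, u5, v2} is a vertex cover of size 4 (every listed pair touches it), so no matching can be larger.

4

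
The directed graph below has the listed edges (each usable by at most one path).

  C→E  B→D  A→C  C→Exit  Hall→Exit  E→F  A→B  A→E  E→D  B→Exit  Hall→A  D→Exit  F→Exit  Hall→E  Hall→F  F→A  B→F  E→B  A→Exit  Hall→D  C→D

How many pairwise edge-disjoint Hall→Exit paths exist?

Assign every edge capacity 1; by Menger, the answer equals the max flow.
Path Hall→Exit (+1); total 1.
Path Hall→A→Exit (+1); total 2.
Path Hall→D→Exit (+1); total 3.
Path Hall→F→Exit (+1); total 4.
Path Hall→E→B→Exit (+1); total 5.
No residual Hall→Exit path; max flow = 5.
Certifying cut of size 5: {Hall→A, Hall→D, Hall→E, Hall→Exit, Hall→F}.

5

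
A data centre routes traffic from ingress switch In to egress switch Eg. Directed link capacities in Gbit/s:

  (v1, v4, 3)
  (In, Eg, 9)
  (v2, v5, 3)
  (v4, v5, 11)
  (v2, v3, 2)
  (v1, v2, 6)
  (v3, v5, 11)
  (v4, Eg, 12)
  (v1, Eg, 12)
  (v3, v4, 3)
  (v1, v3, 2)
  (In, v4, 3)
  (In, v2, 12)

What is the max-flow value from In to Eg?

Augment In→Eg: bottleneck 9, flow now 9.
Augment In→v4→Eg: bottleneck 3, flow now 12.
Augment In→v2→v3→v4→Eg: bottleneck 2, flow now 14.
No augmenting path remains; maximum flow = 14.
In the residual graph, reachable from In: {In, v2, v5}.
Min-cut edges: In→v4 (3), In→Eg (9), v2→v3 (2); capacity 3 + 9 + 2 = 14.
This cut is saturated, so no flow can exceed 14.

14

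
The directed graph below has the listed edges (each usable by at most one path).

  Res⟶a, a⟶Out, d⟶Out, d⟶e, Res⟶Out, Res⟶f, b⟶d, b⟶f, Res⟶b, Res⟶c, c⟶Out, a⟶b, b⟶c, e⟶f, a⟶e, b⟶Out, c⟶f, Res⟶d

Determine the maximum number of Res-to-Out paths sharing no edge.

Assign every edge capacity 1; by Menger, the answer equals the max flow.
Path Res→Out (+1); total 1.
Path Res→a→Out (+1); total 2.
Path Res→b→Out (+1); total 3.
Path Res→c→Out (+1); total 4.
Path Res→d→Out (+1); total 5.
No residual Res→Out path; max flow = 5.
Certifying cut of size 5: {Res→Out, Res→a, Res→b, Res→c, Res→d}.

5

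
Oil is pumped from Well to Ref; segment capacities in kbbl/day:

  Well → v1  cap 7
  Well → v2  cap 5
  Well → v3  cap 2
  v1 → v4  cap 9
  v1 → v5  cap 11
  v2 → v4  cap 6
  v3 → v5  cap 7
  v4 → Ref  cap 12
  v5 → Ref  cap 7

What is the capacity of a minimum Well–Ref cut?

Augment Well→v1→v4→Ref: bottleneck 7, flow now 7.
Augment Well→v2→v4→Ref: bottleneck 5, flow now 12.
Augment Well→v3→v5→Ref: bottleneck 2, flow now 14.
No augmenting path remains; maximum flow = 14.
By max-flow min-cut, the minimum cut capacity equals the max flow.
In the residual graph, reachable from Well: {Well}.
Min-cut edges: Well→v1 (7), Well→v2 (5), Well→v3 (2); capacity 7 + 5 + 2 = 14.

14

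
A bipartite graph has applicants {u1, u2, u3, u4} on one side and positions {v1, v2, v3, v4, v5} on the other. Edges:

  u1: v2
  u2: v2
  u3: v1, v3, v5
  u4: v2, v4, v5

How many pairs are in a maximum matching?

3

Unit-capacity flow: source→left, listed edges, right→sink; max matching = max flow.
Augmenting path u1→v2 (+1); matched 1.
Augmenting path u3→v1 (+1); matched 2.
Augmenting path u4→v4 (+1); matched 3.
No augmenting path remains; maximum matching = 3.
König certificate: {u3, u4, v2} is a vertex cover of size 3 (every listed pair touches it), so no matching can be larger.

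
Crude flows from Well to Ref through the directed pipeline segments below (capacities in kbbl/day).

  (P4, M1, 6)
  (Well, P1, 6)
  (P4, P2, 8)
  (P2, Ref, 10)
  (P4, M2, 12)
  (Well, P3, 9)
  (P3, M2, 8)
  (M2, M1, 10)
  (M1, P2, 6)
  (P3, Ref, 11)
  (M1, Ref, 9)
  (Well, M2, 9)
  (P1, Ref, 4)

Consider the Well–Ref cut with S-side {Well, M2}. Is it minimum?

Given cut capacity: 9 + 6 + 10 = 25.
Augment Well→P3→Ref: bottleneck 9, flow now 9.
Augment Well→P1→Ref: bottleneck 4, flow now 13.
Augment Well→M2→M1→Ref: bottleneck 9, flow now 22.
No augmenting path remains; maximum flow = 22.
In the residual graph, reachable from Well: {Well, P1}.
Min-cut edges: Well→P3 (9), Well→M2 (9), P1→Ref (4); capacity 9 + 9 + 4 = 22.
Cut capacity 25 exceeds the max flow 22, so it is not minimum.

No — its capacity is 25, but the minimum cut has capacity 22.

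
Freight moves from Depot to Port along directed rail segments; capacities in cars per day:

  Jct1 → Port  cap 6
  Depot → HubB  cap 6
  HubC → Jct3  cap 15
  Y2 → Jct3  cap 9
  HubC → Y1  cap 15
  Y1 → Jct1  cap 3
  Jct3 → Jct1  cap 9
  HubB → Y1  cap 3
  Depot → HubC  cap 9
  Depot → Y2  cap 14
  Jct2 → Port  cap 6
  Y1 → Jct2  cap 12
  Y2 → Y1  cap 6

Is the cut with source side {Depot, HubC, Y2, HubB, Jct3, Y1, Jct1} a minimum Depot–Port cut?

Given cut capacity: 12 + 6 = 18.
Augment Depot→HubC→Jct3→Jct1→Port: bottleneck 6, flow now 6.
Augment Depot→HubC→Y1→Jct2→Port: bottleneck 3, flow now 9.
Augment Depot→Y2→Y1→Jct2→Port: bottleneck 3, flow now 12.
No augmenting path remains; maximum flow = 12.
In the residual graph, reachable from Depot: {Depot, HubC, Y2, HubB, Jct3, Y1, Jct1, Jct2}.
Min-cut edges: Jct1→Port (6), Jct2→Port (6); capacity 6 + 6 = 12.
Cut capacity 18 exceeds the max flow 12, so it is not minimum.

No — its capacity is 18, but the minimum cut has capacity 12.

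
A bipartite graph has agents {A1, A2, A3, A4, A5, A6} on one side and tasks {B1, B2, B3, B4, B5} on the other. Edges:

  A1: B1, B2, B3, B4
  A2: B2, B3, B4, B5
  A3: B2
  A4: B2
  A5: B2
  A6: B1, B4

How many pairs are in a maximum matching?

4

Unit-capacity flow: source→left, listed edges, right→sink; max matching = max flow.
Augmenting path A1→B1 (+1); matched 1.
Augmenting path A2→B2 (+1); matched 2.
Augmenting path A6→B4 (+1); matched 3.
Augmenting path A3→B2→A2→B3 (+1); matched 4.
No augmenting path remains; maximum matching = 4.
König certificate: {A1, A2, A6, B2} is a vertex cover of size 4 (every listed pair touches it), so no matching can be larger.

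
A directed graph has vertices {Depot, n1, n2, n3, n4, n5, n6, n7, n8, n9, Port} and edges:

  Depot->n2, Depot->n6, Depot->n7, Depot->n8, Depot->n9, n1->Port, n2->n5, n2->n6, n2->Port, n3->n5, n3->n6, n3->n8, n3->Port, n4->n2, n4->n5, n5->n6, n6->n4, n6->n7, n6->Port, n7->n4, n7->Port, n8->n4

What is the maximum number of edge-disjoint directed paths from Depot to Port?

3

Assign every edge capacity 1; by Menger, the answer equals the max flow.
Path Depot→n2→Port (+1); total 1.
Path Depot→n6→Port (+1); total 2.
Path Depot→n7→Port (+1); total 3.
No residual Depot→Port path; max flow = 3.
Certifying cut of size 3: {n2→Port, n6→Port, n7→Port}.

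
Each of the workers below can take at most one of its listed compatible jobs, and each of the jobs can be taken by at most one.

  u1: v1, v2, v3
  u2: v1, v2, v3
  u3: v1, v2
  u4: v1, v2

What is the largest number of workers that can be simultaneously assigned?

Unit-capacity flow: source→left, listed edges, right→sink; max matching = max flow.
Augmenting path u1→v1 (+1); matched 1.
Augmenting path u2→v2 (+1); matched 2.
Augmenting path u3→v1→u1→v3 (+1); matched 3.
No augmenting path remains; maximum matching = 3.
König certificate: {v1, v2, v3} is a vertex cover of size 3 (every listed pair touches it), so no matching can be larger.

3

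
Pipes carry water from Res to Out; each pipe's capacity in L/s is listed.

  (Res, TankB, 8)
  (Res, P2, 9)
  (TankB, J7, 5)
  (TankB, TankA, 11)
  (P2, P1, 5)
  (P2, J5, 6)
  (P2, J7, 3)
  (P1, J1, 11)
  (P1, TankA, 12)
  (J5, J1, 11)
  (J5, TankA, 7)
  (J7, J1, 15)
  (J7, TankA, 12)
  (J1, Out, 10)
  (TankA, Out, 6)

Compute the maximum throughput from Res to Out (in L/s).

16

Augment Res→TankB→TankA→Out: bottleneck 6, flow now 6.
Augment Res→TankB→J7→J1→Out: bottleneck 2, flow now 8.
Augment Res→P2→P1→J1→Out: bottleneck 5, flow now 13.
Augment Res→P2→J5→J1→Out: bottleneck 3, flow now 16.
No augmenting path remains; maximum flow = 16.
In the residual graph, reachable from Res: {Res, TankB, P2, P1, J5, J7, J1, TankA}.
Min-cut edges: J1→Out (10), TankA→Out (6); capacity 10 + 6 = 16.
This cut is saturated, so no flow can exceed 16.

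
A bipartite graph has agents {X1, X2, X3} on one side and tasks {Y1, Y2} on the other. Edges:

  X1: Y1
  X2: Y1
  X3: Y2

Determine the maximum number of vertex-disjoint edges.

Unit-capacity flow: source→left, listed edges, right→sink; max matching = max flow.
Augmenting path X1→Y1 (+1); matched 1.
Augmenting path X3→Y2 (+1); matched 2.
No augmenting path remains; maximum matching = 2.
König certificate: {X3, Y1} is a vertex cover of size 2 (every listed pair touches it), so no matching can be larger.

2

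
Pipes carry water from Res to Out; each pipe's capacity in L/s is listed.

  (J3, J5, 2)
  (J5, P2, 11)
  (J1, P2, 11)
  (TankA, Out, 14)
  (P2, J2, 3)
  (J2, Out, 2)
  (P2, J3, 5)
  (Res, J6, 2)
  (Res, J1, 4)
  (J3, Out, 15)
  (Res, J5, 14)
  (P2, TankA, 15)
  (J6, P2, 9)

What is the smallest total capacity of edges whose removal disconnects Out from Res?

Augment Res→J6→P2→J3→Out: bottleneck 2, flow now 2.
Augment Res→J5→P2→J3→Out: bottleneck 3, flow now 5.
Augment Res→J5→P2→TankA→Out: bottleneck 8, flow now 13.
Augment Res→J1→P2→TankA→Out: bottleneck 4, flow now 17.
No augmenting path remains; maximum flow = 17.
By max-flow min-cut, the minimum cut capacity equals the max flow.
In the residual graph, reachable from Res: {Res, J5}.
Min-cut edges: Res→J6 (2), Res→J1 (4), J5→P2 (11); capacity 2 + 4 + 11 = 17.

17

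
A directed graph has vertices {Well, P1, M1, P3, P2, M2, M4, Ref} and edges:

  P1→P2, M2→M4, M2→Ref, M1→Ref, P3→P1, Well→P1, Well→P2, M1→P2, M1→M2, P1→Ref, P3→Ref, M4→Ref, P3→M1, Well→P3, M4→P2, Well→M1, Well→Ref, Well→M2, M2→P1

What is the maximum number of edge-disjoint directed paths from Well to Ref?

Assign every edge capacity 1; by Menger, the answer equals the max flow.
Path Well→Ref (+1); total 1.
Path Well→P1→Ref (+1); total 2.
Path Well→M1→Ref (+1); total 3.
Path Well→P3→Ref (+1); total 4.
Path Well→M2→Ref (+1); total 5.
No residual Well→Ref path; max flow = 5.
Certifying cut of size 5: {Well→M1, Well→M2, Well→P1, Well→P3, Well→Ref}.

5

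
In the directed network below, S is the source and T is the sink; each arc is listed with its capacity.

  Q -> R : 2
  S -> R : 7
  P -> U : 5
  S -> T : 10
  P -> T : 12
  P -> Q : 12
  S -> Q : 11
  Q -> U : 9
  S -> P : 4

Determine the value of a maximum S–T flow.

14

Augment S→T: bottleneck 10, flow now 10.
Augment S→P→T: bottleneck 4, flow now 14.
No augmenting path remains; maximum flow = 14.
In the residual graph, reachable from S: {S, Q, R, U}.
Min-cut edges: S→P (4), S→T (10); capacity 4 + 10 = 14.
This cut is saturated, so no flow can exceed 14.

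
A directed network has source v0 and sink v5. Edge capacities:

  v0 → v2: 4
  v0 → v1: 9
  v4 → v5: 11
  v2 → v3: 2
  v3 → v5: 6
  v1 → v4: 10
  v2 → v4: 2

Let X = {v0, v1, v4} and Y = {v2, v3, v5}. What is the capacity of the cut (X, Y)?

15

Edges leaving {v0, v1, v4}: v0→v2 (4), v4→v5 (11).
Cut capacity = 4 + 11 = 15.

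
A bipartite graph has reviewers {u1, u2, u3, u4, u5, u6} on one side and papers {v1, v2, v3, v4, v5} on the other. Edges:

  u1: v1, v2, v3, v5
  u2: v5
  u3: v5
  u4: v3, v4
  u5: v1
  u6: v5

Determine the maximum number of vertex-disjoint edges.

4

Unit-capacity flow: source→left, listed edges, right→sink; max matching = max flow.
Augmenting path u1→v1 (+1); matched 1.
Augmenting path u2→v5 (+1); matched 2.
Augmenting path u4→v3 (+1); matched 3.
Augmenting path u5→v1→u1→v2 (+1); matched 4.
No augmenting path remains; maximum matching = 4.
König certificate: {u1, u4, u5, v5} is a vertex cover of size 4 (every listed pair touches it), so no matching can be larger.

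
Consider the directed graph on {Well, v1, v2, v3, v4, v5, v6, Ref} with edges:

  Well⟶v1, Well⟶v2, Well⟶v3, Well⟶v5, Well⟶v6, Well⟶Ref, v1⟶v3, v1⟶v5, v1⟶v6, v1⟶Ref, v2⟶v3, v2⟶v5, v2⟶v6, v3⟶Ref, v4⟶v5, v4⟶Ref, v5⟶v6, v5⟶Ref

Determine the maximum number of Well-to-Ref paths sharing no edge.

Assign every edge capacity 1; by Menger, the answer equals the max flow.
Path Well→Ref (+1); total 1.
Path Well→v1→Ref (+1); total 2.
Path Well→v3→Ref (+1); total 3.
Path Well→v5→Ref (+1); total 4.
No residual Well→Ref path; max flow = 4.
Certifying cut of size 4: {Well→Ref, Well→v1, v3→Ref, v5→Ref}.

4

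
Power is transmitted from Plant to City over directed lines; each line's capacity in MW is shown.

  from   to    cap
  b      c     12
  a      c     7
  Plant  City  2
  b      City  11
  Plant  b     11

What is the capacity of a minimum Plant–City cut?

13

Augment Plant→City: bottleneck 2, flow now 2.
Augment Plant→b→City: bottleneck 11, flow now 13.
No augmenting path remains; maximum flow = 13.
By max-flow min-cut, the minimum cut capacity equals the max flow.
In the residual graph, reachable from Plant: {Plant}.
Min-cut edges: Plant→b (11), Plant→City (2); capacity 11 + 2 = 13.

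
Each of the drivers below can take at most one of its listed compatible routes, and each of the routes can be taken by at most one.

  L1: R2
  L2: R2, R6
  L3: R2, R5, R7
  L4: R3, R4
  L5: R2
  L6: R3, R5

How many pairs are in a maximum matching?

Unit-capacity flow: source→left, listed edges, right→sink; max matching = max flow.
Augmenting path L1→R2 (+1); matched 1.
Augmenting path L2→R6 (+1); matched 2.
Augmenting path L3→R5 (+1); matched 3.
Augmenting path L4→R3 (+1); matched 4.
Augmenting path L6→R3→L4→R4 (+1); matched 5.
No augmenting path remains; maximum matching = 5.
König certificate: {L2, L3, L4, L6, R2} is a vertex cover of size 5 (every listed pair touches it), so no matching can be larger.

5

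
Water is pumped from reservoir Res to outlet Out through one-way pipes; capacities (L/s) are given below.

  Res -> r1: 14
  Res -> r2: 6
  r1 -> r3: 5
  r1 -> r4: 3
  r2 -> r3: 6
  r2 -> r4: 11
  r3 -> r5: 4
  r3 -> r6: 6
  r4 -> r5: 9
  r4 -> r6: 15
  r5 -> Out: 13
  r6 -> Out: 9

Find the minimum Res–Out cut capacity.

14

Augment Res→r1→r3→r5→Out: bottleneck 4, flow now 4.
Augment Res→r1→r3→r6→Out: bottleneck 1, flow now 5.
Augment Res→r1→r4→r5→Out: bottleneck 3, flow now 8.
Augment Res→r2→r3→r6→Out: bottleneck 5, flow now 13.
Augment Res→r2→r4→r5→Out: bottleneck 1, flow now 14.
No augmenting path remains; maximum flow = 14.
By max-flow min-cut, the minimum cut capacity equals the max flow.
In the residual graph, reachable from Res: {Res, r1}.
Min-cut edges: Res→r2 (6), r1→r3 (5), r1→r4 (3); capacity 6 + 5 + 3 = 14.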